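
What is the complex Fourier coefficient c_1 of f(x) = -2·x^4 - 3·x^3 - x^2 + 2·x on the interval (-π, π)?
Compute the real Fourier coefficients first: a_1 = -92 + 16·π^2, b_1 = 40 - 6·π^2.
Then c_1 = (a_1 − i·b_1)/2 = -46 + 8·π^2 - 20·i + 3·i·π^2.

Final answer: -46 + 8·π^2 - 20·i + 3·i·π^2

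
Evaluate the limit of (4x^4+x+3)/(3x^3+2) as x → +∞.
This is an ∞/∞ indeterminate form as x → +∞.
Divide numerator and denominator by x^4 and let the lower-order terms vanish; the numerator's degree 4 exceeds the denominator's degree 3, so the quotient diverges.
Limit = ∞.

Final answer: ∞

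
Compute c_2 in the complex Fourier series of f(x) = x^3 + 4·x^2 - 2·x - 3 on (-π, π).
Compute the real Fourier coefficients first: a_2 = 4, b_2 = 7/2 - π^2.
Then c_2 = (a_2 − i·b_2)/2 = 2 - 7·i/4 + i·π^2/2.

Final answer: 2 - 7·i/4 + i·π^2/2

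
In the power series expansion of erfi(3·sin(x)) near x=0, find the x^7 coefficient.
Expand to order 7: erfi(3·sin(x)) = 7871·x^7/(120·√(π)) + 793·x^5/(20·√(π)) + 17·x^3/√(π) + 6·x/√(π) + O(x^8).
The coefficient of x^7 is 7871/(120·√(π)).

Final answer: 7871/(120·√(π))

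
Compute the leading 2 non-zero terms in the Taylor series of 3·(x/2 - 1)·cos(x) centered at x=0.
3·x/2 - 3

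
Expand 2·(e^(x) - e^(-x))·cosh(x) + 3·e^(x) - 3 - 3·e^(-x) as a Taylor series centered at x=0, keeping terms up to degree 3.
11·x^3/3 + 10·x - 3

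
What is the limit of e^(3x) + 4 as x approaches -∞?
Evaluate the dominant behaviour as x → -∞; each term tends to a finite value or vanishes.
Limit = 4.

Final answer: 4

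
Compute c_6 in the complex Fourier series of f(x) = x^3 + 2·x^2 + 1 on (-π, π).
Compute the real Fourier coefficients first: a_6 = 2/9, b_6 = 1/18 - π^2/3.
Then c_6 = (a_6 − i·b_6)/2 = 1/9 - i/36 + i·π^2/6.

Final answer: 1/9 - i/36 + i·π^2/6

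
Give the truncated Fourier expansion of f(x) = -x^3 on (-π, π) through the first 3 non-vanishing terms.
(12 - 2·π^2)·sin(x) + (-3/2 + π^2)·sin(2·x) + (4/9 - 2·π^2/3)·sin(3·x)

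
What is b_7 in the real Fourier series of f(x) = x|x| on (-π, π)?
b_7 = (1/π) ∫_{-π}^{π} f(x)·sin(7x) dx.
Evaluate the integral (use parity and integration by parts as needed): b_7 = (-8 + 98·π^2)/(343·π).

Final answer: (-8 + 98·π^2)/(343·π)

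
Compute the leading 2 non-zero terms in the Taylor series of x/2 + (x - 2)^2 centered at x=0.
4 - 7·x/2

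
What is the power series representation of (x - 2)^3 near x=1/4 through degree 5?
-343/64 + 147·(x - 1/4)/16 - 21·(x - 1/4)^2/4 + (x - 1/4)^3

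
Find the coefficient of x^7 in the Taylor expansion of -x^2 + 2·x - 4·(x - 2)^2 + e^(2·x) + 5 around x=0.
Expand to order 7: -x^2 + 2·x - 4·(x - 2)^2 + e^(2·x) + 5 = 8·x^7/315 + 4·x^6/45 + 4·x^5/15 + 2·x^4/3 + 4·x^3/3 - 3·x^2 + 20·x - 10 + O(x^8).
The coefficient of x^7 is 8/315.

Final answer: 8/315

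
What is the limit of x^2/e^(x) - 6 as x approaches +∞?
The quotient is an ∞/∞ indeterminate form as x → +∞.
The exponential denominator e^(x) dominates the polynomial numerator (e^x ≫ x^2 as x → ∞), so the quotient → 0.
Adding the constant: 0 - 6 = -6. Limit = -6.

Final answer: -6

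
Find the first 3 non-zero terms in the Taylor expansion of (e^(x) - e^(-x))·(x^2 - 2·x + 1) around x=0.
7·x^3/3 - 4·x^2 + 2·x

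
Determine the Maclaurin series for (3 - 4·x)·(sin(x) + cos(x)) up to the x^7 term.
5·x^7/1008 - 3·x^6/80 - 17·x^5/120 + 19·x^4/24 + 3·x^3/2 - 11·x^2/2 - x + 3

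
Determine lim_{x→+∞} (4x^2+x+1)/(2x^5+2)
This is an ∞/∞ indeterminate form as x → +∞.
Divide numerator and denominator by x^5 and let the lower-order terms vanish; the numerator's degree 2 is below the denominator's degree 5, so the quotient → 0.
Limit = 0.

Final answer: 0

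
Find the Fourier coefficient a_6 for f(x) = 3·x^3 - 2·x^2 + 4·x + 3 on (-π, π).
a_6 = (1/π) ∫_{-π}^{π} f(x)·cos(6x) dx.
Evaluate the integral (use parity and integration by parts as needed): a_6 = -2/9.

Final answer: -2/9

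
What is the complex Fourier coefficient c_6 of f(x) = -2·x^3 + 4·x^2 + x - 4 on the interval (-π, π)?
Compute the real Fourier coefficients first: a_6 = 4/9, b_6 = -4/9 + 2·π^2/3.
Then c_6 = (a_6 − i·b_6)/2 = 2/9 - i·π^2/3 + 2·i/9.

Final answer: 2/9 - i·π^2/3 + 2·i/9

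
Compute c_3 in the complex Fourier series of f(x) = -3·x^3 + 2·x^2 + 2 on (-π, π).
Compute the real Fourier coefficients first: a_3 = -8/9, b_3 = 4/3 - 2·π^2.
Then c_3 = (a_3 − i·b_3)/2 = -4/9 - 2·i/3 + i·π^2.

Final answer: -4/9 - 2·i/3 + i·π^2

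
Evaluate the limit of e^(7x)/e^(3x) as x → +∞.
This is an ∞/∞ indeterminate form as x → +∞.
Rewrite e^(7x)/e^(3x) = e^((7−3)x) = e^(4x); the exponent coefficient is 4 > 0 so e^(4x) → ∞.
Limit = ∞.

Final answer: ∞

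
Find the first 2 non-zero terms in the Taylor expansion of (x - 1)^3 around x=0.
3·x - 1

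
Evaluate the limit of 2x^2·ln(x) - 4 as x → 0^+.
The product is a 0·∞ indeterminate form at x → 0⁺.
Rewrite the product as 2·ln(x) / x^(-2) and apply L'Hôpital, or use the standard hierarchy x^(-2) ≫ |ln x| as x → 0⁺.
The indeterminate product → 0, so the limit = -4.

Final answer: -4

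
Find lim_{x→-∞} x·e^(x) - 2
The product is a 0·∞ indeterminate form at x → -∞.
Rewrite the product as x / e^(-x) (an ∞/∞ form) and apply L'Hôpital, or use the standard hierarchy e^(|x|) ≫ |x| as x → -∞.
The indeterminate product → 0, so the limit = -2.

Final answer: -2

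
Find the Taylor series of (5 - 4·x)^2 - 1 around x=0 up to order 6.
16·x^2 - 40·x + 24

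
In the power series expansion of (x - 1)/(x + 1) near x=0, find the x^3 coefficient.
Expand to order 3: (x - 1)/(x + 1) = 2·x^3 - 2·x^2 + 2·x - 1 + O(x^4).
The coefficient of x^3 is 2.

Final answer: 2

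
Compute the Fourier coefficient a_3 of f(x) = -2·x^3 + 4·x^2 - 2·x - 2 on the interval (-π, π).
a_3 = (1/π) ∫_{-π}^{π} f(x)·cos(3x) dx.
Evaluate the integral (use parity and integration by parts as needed): a_3 = -16/9.

Final answer: -16/9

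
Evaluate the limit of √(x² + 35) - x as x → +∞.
This is an ∞ − ∞ indeterminate form.
Multiply and divide by the conjugate √(x²+35) + x; the x² terms cancel, leaving 35/(√(x²+35)+x) → 0.
Limit = 0.

Final answer: 0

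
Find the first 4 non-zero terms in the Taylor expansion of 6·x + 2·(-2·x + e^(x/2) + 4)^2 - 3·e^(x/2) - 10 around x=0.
-19·x^3/48 + 53·x^2/8 - 51·x/2 + 37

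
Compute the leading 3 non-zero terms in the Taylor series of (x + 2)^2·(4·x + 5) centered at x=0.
21·x^2 + 36·x + 20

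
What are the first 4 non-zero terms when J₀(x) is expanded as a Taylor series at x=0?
-x^6/2304 + x^4/64 - x^2/4 + 1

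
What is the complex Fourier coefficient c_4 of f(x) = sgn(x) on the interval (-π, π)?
Compute the real Fourier coefficients first: a_4 = 0, b_4 = 0.
Then c_4 = (a_4 − i·b_4)/2 = 0.

Final answer: 0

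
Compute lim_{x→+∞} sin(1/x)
Evaluate the dominant behaviour as x → +∞; each term tends to a finite value or vanishes.
Limit = 0.

Final answer: 0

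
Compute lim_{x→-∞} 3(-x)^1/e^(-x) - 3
The quotient is an ∞/∞ indeterminate form as x → -∞.
Compare growth rates of the dominant terms (exponentials ≫ polynomials ≫ logarithms), or apply L'Hôpital's rule; the quotient → 0.
Adding the constant: 0 - 3 = -3. Limit = -3.

Final answer: -3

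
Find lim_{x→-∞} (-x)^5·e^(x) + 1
The product is a 0·∞ indeterminate form at x → -∞.
Rewrite the product as (-x)^5 / e^(-x) (an ∞/∞ form) and apply L'Hôpital, or use the standard hierarchy e^(|x|) ≫ |(-x)^5| as x → -∞.
The indeterminate product → 0, so the limit = 1.

Final answer: 1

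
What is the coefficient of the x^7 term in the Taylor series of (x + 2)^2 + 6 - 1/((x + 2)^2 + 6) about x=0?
Expand to order 7: (x + 2)^2 + 6 - 1/((x + 2)^2 + 6) = 23·x^7/781250 + 13·x^6/1250000 - 21·x^5/62500 + 31·x^4/25000 - x^3/625 + 497·x^2/500 + 101·x/25 + 99/10 + O(x^8).
The coefficient of x^7 is 23/781250.

Final answer: 23/781250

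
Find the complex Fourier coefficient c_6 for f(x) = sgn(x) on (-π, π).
Compute the real Fourier coefficients first: a_6 = 0, b_6 = 0.
Then c_6 = (a_6 − i·b_6)/2 = 0.

Final answer: 0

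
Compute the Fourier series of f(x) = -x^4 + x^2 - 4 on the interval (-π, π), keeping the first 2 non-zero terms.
(-52 + 8·π^2)·cos(x) - π^4/5 - 4 + π^2/3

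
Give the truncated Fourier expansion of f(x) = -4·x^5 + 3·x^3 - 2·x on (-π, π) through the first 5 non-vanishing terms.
(-1000 - 8·π^4 + 166·π^2)·sin(x) + (-23·π^2 + 73/2 + 4·π^4)·sin(2·x) + (-8·π^4/3 - 536/81 + 214·π^2/27)·sin(3·x) + (-4·π^2 + 5/2 + 2·π^4)·sin(4·x) + (-8·π^4/5 - 872/625 + 62·π^2/25)·sin(5·x)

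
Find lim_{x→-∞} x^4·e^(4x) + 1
The product is a 0·∞ indeterminate form at x → -∞.
Rewrite the product as x^4 / e^(-4x) (an ∞/∞ form) and apply L'Hôpital, or use the standard hierarchy e^(4|x|) ≫ |x^4| as x → -∞.
The indeterminate product → 0, so the limit = 1.

Final answer: 1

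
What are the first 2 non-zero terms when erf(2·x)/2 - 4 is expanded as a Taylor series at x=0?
2·x/√(π) - 4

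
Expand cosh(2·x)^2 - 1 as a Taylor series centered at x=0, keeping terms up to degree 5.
16·x^4/3 + 4·x^2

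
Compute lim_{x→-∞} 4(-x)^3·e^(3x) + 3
The product is a 0·∞ indeterminate form at x → -∞.
Rewrite the product as 4(-x)^3 / e^(-3x) (an ∞/∞ form) and apply L'Hôpital, or use the standard hierarchy e^(3|x|) ≫ |(-x)^3| as x → -∞.
The indeterminate product → 0, so the limit = 3.

Final answer: 3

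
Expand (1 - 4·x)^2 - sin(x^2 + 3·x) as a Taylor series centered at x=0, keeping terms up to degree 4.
9·x^4/2 + 9·x^3/2 + 15·x^2 - 11·x + 1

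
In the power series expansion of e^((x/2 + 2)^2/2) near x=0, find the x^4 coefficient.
Expand to order 4: e^((x/2 + 2)^2/2) = 43·x^4·e^(2)/384 + 7·x^3·e^(2)/24 + 5·x^2·e^(2)/8 + x·e^(2) + e^(2) + O(x^5).
The coefficient of x^4 is 43·e^(2)/384.

Final answer: 43·e^(2)/384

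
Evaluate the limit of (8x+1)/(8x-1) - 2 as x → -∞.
Evaluate the dominant behaviour as x → -∞; each term tends to a finite value or vanishes.
Limit = -1.

Final answer: -1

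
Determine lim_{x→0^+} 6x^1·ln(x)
This is a 0·∞ indeterminate form at x → 0⁺.
Rewrite the product as 6·ln(x) / x^(-1) and apply L'Hôpital, or use the standard hierarchy x^(-1) ≫ |ln x| as x → 0⁺.
The indeterminate product → 0, so the limit = 0.

Final answer: 0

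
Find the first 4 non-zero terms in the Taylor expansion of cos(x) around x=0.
-x^6/720 + x^4/24 - x^2/2 + 1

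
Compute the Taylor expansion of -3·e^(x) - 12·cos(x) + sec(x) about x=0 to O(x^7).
7·x^6/72 - x^5/40 - 5·x^4/12 - x^3/2 + 5·x^2 - 3·x - 14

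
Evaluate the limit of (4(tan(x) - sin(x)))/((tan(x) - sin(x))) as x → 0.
Both numerator and denominator → 0 as x → 0; this is a 0/0 indeterminate form.
Expand each to leading order near x = 0: numerator ~ 2·x^3, denominator ~ x^3/2.
The limit of the ratio is 4.

Final answer: 4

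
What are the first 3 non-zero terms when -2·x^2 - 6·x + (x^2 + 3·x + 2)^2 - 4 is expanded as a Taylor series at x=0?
6·x^3 + 11·x^2 + 6·x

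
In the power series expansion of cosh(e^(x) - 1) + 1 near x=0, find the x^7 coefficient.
Expand to order 7: cosh(e^(x) - 1) + 1 = 31·x^7/360 + 97·x^6/720 + 5·x^5/24 + x^4/3 + x^3/2 + x^2/2 + 2 + O(x^8).
The coefficient of x^7 is 31/360.

Final answer: 31/360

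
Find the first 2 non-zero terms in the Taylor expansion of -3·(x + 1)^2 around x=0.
-6·x - 3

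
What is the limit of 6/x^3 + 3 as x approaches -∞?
Evaluate the dominant behaviour as x → -∞; each term tends to a finite value or vanishes.
Limit = 3.

Final answer: 3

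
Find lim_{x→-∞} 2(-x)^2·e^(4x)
This is a 0·∞ indeterminate form at x → -∞.
Rewrite the product as 2(-x)^2 / e^(-4x) (an ∞/∞ form) and apply L'Hôpital, or use the standard hierarchy e^(4|x|) ≫ |(-x)^2| as x → -∞.
The indeterminate product → 0, so the limit = 0.

Final answer: 0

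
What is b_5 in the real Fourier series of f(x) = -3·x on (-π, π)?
b_5 = (1/π) ∫_{-π}^{π} f(x)·sin(5x) dx.
Evaluate the integral (use parity and integration by parts as needed): b_5 = -6/5.

Final answer: -6/5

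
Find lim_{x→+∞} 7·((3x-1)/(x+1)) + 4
Evaluate the dominant behaviour as x → +∞; each term tends to a finite value or vanishes.
Limit = 25.

Final answer: 25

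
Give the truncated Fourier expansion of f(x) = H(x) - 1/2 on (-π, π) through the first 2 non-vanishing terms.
2·sin(x)/π + 2·sin(3·x)/(3·π)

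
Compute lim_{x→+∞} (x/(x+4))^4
As x → +∞: x/(x+4) = 1/(1 + 4/x) → 1, and the 4th power of a limit-1 base also → 1.
Limit = 1.

Final answer: 1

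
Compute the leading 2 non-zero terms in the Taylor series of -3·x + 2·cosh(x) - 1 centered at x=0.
1 - 3·x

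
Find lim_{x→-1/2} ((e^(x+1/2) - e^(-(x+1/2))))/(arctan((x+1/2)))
Both numerator and denominator → 0 as x → -1/2; this is a 0/0 indeterminate form.
Expand each to leading order near x = -1/2: numerator ~ 2·(x + 1/2), denominator ~ (x + 1/2).
The limit of the ratio is 2.

Final answer: 2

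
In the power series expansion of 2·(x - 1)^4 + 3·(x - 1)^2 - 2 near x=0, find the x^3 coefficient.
Expand to order 3: 2·(x - 1)^4 + 3·(x - 1)^2 - 2 = -8·x^3 + 15·x^2 - 14·x + 3 + O(x^4).
The coefficient of x^3 is -8.

Final answer: -8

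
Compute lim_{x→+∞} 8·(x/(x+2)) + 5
Evaluate the dominant behaviour as x → +∞; each term tends to a finite value or vanishes.
Limit = 13.

Final answer: 13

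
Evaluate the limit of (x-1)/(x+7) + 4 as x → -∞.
Evaluate the dominant behaviour as x → -∞; each term tends to a finite value or vanishes.
Limit = 5.

Final answer: 5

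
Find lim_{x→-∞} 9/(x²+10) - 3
Evaluate the dominant behaviour as x → -∞; each term tends to a finite value or vanishes.
Limit = -3.

Final answer: -3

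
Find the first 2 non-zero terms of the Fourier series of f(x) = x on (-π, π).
2·sin(x) - sin(2·x)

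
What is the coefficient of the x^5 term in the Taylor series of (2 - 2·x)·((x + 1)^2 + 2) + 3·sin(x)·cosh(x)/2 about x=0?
Expand to order 5: (2 - 2·x)·((x + 1)^2 + 2) + 3·sin(x)·cosh(x)/2 = -x^5/20 - 3·x^3/2 - 2·x^2 - x/2 + 6 + O(x^6).
The coefficient of x^5 is -1/20.

Final answer: -1/20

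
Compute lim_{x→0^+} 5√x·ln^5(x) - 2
The product is a 0·∞ indeterminate form at x → 0⁺.
Rewrite the product as 5·ln^5(x) / x^(-1/2) and apply L'Hôpital, or use the standard hierarchy x^(-1/2) ≫ |ln x|^5 as x → 0⁺.
The indeterminate product → 0, so the limit = -2.

Final answer: -2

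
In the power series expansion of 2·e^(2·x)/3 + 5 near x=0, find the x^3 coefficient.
Expand to order 3: 2·e^(2·x)/3 + 5 = 8·x^3/9 + 4·x^2/3 + 4·x/3 + 17/3 + O(x^4).
The coefficient of x^3 is 8/9.

Final answer: 8/9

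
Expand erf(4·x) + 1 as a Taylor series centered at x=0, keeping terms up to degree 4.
-128·x^3/(3·√(π)) + 8·x/√(π) + 1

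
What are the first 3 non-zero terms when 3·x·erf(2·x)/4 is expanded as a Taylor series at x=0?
24·x^6/(5·√(π)) - 4·x^4/√(π) + 3·x^2/√(π)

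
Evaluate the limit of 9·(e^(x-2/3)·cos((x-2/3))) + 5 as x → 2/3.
Direct substitution at x = 2/3 gives 14.

Final answer: 14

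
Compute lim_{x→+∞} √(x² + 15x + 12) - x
This is an ∞ − ∞ indeterminate form.
Multiply and divide by the conjugate √(x²+15x + 12) + x; the x² terms cancel, leaving (15x + 12)/(√(x²+15x + 12)+x) → 15/2.
Limit = 15/2.

Final answer: 15/2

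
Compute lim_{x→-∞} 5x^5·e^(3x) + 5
The product is a 0·∞ indeterminate form at x → -∞.
Rewrite the product as 5x^5 / e^(-3x) (an ∞/∞ form) and apply L'Hôpital, or use the standard hierarchy e^(3|x|) ≫ |x^5| as x → -∞.
The indeterminate product → 0, so the limit = 5.

Final answer: 5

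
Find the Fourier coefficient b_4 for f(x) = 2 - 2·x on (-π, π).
b_4 = (1/π) ∫_{-π}^{π} f(x)·sin(4x) dx.
Evaluate the integral (use parity and integration by parts as needed): b_4 = 1.

Final answer: 1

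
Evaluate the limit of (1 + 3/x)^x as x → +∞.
As x → +∞: this is the defining limit (1 + 3/x)^x → e^3.
Limit = e^(3).

Final answer: e^(3)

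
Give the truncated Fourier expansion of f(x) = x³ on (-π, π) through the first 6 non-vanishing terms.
(-12 + 2·π^2)·sin(x) + (3/2 - π^2)·sin(2·x) + (-4/9 + 2·π^2/3)·sin(3·x) + (3/16 - π^2/2)·sin(4·x) + (-12/125 + 2·π^2/5)·sin(5·x) + (1/18 - π^2/3)·sin(6·x)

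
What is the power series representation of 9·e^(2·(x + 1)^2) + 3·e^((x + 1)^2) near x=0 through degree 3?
x^3·(10·e + 168·e^(2)) + x^2·(9·e + 90·e^(2)) + x·(6·e + 36·e^(2)) + 3·e + 9·e^(2)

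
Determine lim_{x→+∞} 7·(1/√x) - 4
Evaluate the dominant behaviour as x → +∞; each term tends to a finite value or vanishes.
Limit = -4.

Final answer: -4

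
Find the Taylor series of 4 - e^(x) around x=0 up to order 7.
-x^7/5040 - x^6/720 - x^5/120 - x^4/24 - x^3/6 - x^2/2 - x + 3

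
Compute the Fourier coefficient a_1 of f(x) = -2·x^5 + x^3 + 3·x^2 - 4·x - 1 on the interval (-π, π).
a_1 = (1/π) ∫_{-π}^{π} f(x)·cos(1x) dx.
Evaluate the integral (use parity and integration by parts as needed): a_1 = -12.

Final answer: -12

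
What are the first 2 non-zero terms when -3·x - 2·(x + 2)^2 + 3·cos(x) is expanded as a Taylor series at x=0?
-11·x - 5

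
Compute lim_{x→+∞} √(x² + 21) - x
This is an ∞ − ∞ indeterminate form.
Multiply and divide by the conjugate √(x²+21) + x; the x² terms cancel, leaving 21/(√(x²+21)+x) → 0.
Limit = 0.

Final answer: 0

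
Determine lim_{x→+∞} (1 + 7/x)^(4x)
As x → +∞: write (1 + 7/x)^(4x) = ((1 + 7/x)^x)^4 → (e^7)^4 = e^28.
Limit = e^(28).

Final answer: e^(28)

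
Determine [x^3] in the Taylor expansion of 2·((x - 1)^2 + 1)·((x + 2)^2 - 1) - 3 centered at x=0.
Expand to order 3: 2·((x - 1)^2 + 1)·((x + 2)^2 - 1) - 3 = 4·x^3 - 6·x^2 + 4·x + 9 + O(x^4).
The coefficient of x^3 is 4.

Final answer: 4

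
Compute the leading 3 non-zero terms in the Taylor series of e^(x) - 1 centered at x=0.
x^3/6 + x^2/2 + x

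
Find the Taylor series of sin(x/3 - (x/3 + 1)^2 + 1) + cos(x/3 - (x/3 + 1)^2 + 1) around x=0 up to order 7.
379·x^7/11022480 + 269·x^6/524880 + 79·x^5/29160 + x^4/1944 - 5·x^3/162 - x^2/6 - x/3 + 1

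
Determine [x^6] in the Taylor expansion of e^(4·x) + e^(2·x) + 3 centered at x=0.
Expand to order 6: e^(4·x) + e^(2·x) + 3 = 52·x^6/9 + 44·x^5/5 + 34·x^4/3 + 12·x^3 + 10·x^2 + 6·x + 5 + O(x^7).
The coefficient of x^6 is 52/9.

Final answer: 52/9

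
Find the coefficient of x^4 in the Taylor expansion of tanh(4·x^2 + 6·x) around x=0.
Expand to order 4: tanh(4·x^2 + 6·x) = -144·x^4 - 72·x^3 + 4·x^2 + 6·x + O(x^5).
The coefficient of x^4 is -144.

Final answer: -144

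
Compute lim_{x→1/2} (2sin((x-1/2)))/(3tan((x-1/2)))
Both numerator and denominator → 0 as x → 1/2; this is a 0/0 indeterminate form.
Expand each to leading order near x = 1/2: numerator ~ 2·(x - 1/2), denominator ~ 3·(x - 1/2).
The limit of the ratio is 2/3.

Final answer: 2/3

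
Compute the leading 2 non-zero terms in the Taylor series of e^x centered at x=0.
x + 1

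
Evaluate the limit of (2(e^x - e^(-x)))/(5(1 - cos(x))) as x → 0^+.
Both numerator and denominator → 0 as x → 0^+; this is a 0/0 indeterminate form.
Expand each to leading order near x = 0: numerator ~ 4·x, denominator ~ 5·x^2/2.
The limit of the ratio is ∞.

Final answer: ∞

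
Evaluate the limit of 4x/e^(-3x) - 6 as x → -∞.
The quotient is an ∞/∞ indeterminate form as x → -∞.
Compare growth rates of the dominant terms (exponentials ≫ polynomials ≫ logarithms), or apply L'Hôpital's rule; the quotient → 0.
Adding the constant: 0 - 6 = -6. Limit = -6.

Final answer: -6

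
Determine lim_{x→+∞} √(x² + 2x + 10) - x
This is an ∞ − ∞ indeterminate form.
Multiply and divide by the conjugate √(x²+2x + 10) + x; the x² terms cancel, leaving (2x + 10)/(√(x²+2x + 10)+x) → 2/2 = 1.
Limit = 1.

Final answer: 1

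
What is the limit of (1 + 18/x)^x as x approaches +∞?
As x → +∞: this is the defining limit (1 + 18/x)^x → e^18.
Limit = e^(18).

Final answer: e^(18)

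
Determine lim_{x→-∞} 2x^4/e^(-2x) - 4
The quotient is an ∞/∞ indeterminate form as x → -∞.
Compare growth rates of the dominant terms (exponentials ≫ polynomials ≫ logarithms), or apply L'Hôpital's rule; the quotient → 0.
Adding the constant: 0 - 4 = -4. Limit = -4.

Final answer: -4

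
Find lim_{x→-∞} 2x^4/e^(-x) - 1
The quotient is an ∞/∞ indeterminate form as x → -∞.
Compare growth rates of the dominant terms (exponentials ≫ polynomials ≫ logarithms), or apply L'Hôpital's rule; the quotient → 0.
Adding the constant: 0 - 1 = -1. Limit = -1.

Final answer: -1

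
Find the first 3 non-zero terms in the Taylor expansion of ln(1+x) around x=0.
x^3/3 - x^2/2 + x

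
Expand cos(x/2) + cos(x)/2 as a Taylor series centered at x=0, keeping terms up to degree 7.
-11·x^6/15360 + 3·x^4/128 - 3·x^2/8 + 3/2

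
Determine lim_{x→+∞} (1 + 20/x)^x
As x → +∞: this is the defining limit (1 + 20/x)^x → e^20.
Limit = e^(20).

Final answer: e^(20)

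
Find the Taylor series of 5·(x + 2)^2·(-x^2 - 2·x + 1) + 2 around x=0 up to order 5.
-5·x^4 - 30·x^3 - 55·x^2 - 20·x + 22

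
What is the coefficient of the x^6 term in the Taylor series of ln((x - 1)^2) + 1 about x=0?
Expand to order 6: ln((x - 1)^2) + 1 = -x^6/3 - 2·x^5/5 - x^4/2 - 2·x^3/3 - x^2 - 2·x + 1 + O(x^7).
The coefficient of x^6 is -1/3.

Final answer: -1/3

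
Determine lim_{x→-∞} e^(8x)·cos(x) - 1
Evaluate the dominant behaviour as x → -∞; each term tends to a finite value or vanishes.
Limit = -1.

Final answer: -1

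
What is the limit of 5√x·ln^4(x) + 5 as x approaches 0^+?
The product is a 0·∞ indeterminate form at x → 0⁺.
Rewrite the product as 5·ln^4(x) / x^(-1/2) and apply L'Hôpital, or use the standard hierarchy x^(-1/2) ≫ |ln x|^4 as x → 0⁺.
The indeterminate product → 0, so the limit = 5.

Final answer: 5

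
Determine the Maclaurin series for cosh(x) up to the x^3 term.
x^2/2 + 1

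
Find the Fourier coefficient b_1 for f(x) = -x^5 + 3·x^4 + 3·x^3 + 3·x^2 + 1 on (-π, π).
b_1 = (1/π) ∫_{-π}^{π} f(x)·sin(1x) dx.
Evaluate the integral (use parity and integration by parts as needed): b_1 = -276 - 2·π^4 + 46·π^2.

Final answer: -276 - 2·π^4 + 46·π^2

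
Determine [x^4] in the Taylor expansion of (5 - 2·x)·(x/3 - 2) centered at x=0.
Expand to order 4: (5 - 2·x)·(x/3 - 2) = -2·x^2/3 + 17·x/3 - 10 + O(x^5).
The coefficient of x^4 is 0.

Final answer: 0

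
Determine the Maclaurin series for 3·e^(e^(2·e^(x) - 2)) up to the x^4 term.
269·e·x^4/4 + 33·e·x^3 + 15·e·x^2 + 6·e·x + 3·e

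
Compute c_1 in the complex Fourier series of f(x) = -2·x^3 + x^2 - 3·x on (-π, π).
Compute the real Fourier coefficients first: a_1 = -4, b_1 = 18 - 4·π^2.
Then c_1 = (a_1 − i·b_1)/2 = -2 - 9·i + 2·i·π^2.

Final answer: -2 - 9·i + 2·i·π^2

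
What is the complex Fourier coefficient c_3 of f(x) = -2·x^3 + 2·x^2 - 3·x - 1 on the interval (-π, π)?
Compute the real Fourier coefficients first: a_3 = -8/9, b_3 = -4·π^2/3 - 10/9.
Then c_3 = (a_3 − i·b_3)/2 = -4/9 + 5·i/9 + 2·i·π^2/3.

Final answer: -4/9 + 5·i/9 + 2·i·π^2/3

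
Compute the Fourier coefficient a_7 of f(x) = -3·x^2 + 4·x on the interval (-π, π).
a_7 = (1/π) ∫_{-π}^{π} f(x)·cos(7x) dx.
Evaluate the integral (use parity and integration by parts as needed): a_7 = 12/49.

Final answer: 12/49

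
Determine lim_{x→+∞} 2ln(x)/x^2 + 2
The quotient is an ∞/∞ indeterminate form as x → +∞.
The polynomial denominator x^2 dominates the logarithmic numerator (any positive power of x ≫ ln(x) as x → ∞), so the quotient → 0.
Adding the constant: 0 + 2 = 2. Limit = 2.

Final answer: 2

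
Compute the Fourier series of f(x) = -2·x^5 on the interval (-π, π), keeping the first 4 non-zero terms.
(-480 - 4·π^4 + 80·π^2)·sin(x) + (-10·π^2 + 15 + 2·π^4)·sin(2·x) + (-4·π^4/3 - 160/81 + 80·π^2/27)·sin(3·x) + (-5·π^2/4 + 15/32 + π^4)·sin(4·x)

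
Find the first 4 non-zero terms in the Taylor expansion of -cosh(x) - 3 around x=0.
-x^6/720 - x^4/24 - x^2/2 - 4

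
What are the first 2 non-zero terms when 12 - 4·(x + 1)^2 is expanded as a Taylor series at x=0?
8 - 8·x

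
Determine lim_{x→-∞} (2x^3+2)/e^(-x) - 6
The quotient is an ∞/∞ indeterminate form as x → -∞.
Compare growth rates of the dominant terms (exponentials ≫ polynomials ≫ logarithms), or apply L'Hôpital's rule; the quotient → 0.
Adding the constant: 0 - 6 = -6. Limit = -6.

Final answer: -6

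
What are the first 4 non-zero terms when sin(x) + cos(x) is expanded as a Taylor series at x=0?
-x^3/6 - x^2/2 + x + 1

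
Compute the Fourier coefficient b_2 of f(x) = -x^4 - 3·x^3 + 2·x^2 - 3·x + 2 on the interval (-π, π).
b_2 = (1/π) ∫_{-π}^{π} f(x)·sin(2x) dx.
Evaluate the integral (use parity and integration by parts as needed): b_2 = -3/2 + 3·π^2.

Final answer: -3/2 + 3·π^2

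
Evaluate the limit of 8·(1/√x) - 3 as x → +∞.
Evaluate the dominant behaviour as x → +∞; each term tends to a finite value or vanishes.
Limit = -3.

Final answer: -3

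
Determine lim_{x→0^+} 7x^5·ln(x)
This is a 0·∞ indeterminate form at x → 0⁺.
Rewrite the product as 7·ln(x) / x^(-5) and apply L'Hôpital, or use the standard hierarchy x^(-5) ≫ |ln x| as x → 0⁺.
The indeterminate product → 0, so the limit = 0.

Final answer: 0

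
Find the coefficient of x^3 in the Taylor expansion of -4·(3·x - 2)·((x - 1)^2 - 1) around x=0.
Expand to order 3: -4·(3·x - 2)·((x - 1)^2 - 1) = -12·x^3 + 32·x^2 - 16·x + O(x^4).
The coefficient of x^3 is -12.

Final answer: -12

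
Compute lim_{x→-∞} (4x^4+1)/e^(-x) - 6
The quotient is an ∞/∞ indeterminate form as x → -∞.
Compare growth rates of the dominant terms (exponentials ≫ polynomials ≫ logarithms), or apply L'Hôpital's rule; the quotient → 0.
Adding the constant: 0 - 6 = -6. Limit = -6.

Final answer: -6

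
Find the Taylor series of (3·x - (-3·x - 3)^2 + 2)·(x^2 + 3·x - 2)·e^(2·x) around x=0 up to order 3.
-220·x^3/3 + 12·x^2 + 37·x + 14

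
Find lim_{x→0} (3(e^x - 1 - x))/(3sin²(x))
Both numerator and denominator → 0 as x → 0; this is a 0/0 indeterminate form.
Expand each to leading order near x = 0: numerator ~ 3·x^2/2, denominator ~ 3·x^2.
The limit of the ratio is 1/2.

Final answer: 1/2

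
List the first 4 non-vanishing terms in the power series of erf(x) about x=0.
-x^7/(21·√(π)) + x^5/(5·√(π)) - 2·x^3/(3·√(π)) + 2·x/√(π)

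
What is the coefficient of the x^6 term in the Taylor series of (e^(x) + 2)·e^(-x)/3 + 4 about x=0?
Expand to order 6: (e^(x) + 2)·e^(-x)/3 + 4 = x^6/1080 - x^5/180 + x^4/36 - x^3/9 + x^2/3 - 2·x/3 + 5 + O(x^7).
The coefficient of x^6 is 1/1080.

Final answer: 1/1080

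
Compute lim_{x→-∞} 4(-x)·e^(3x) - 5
The product is a 0·∞ indeterminate form at x → -∞.
Rewrite the product as 4(-x) / e^(-3x) (an ∞/∞ form) and apply L'Hôpital, or use the standard hierarchy e^(3|x|) ≫ |(-x)| as x → -∞.
The indeterminate product → 0, so the limit = -5.

Final answer: -5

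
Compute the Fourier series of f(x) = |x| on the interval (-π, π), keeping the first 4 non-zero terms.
-4·cos(x)/π - 4·cos(3·x)/(9·π) - 4·cos(5·x)/(25·π) + π/2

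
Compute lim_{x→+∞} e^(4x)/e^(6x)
This is an ∞/∞ indeterminate form as x → +∞.
Rewrite e^(4x)/e^(6x) = e^((4−6)x) = e^(-2x); the exponent coefficient is -2 < 0 so e^(-2x) → 0.
Limit = 0.

Final answer: 0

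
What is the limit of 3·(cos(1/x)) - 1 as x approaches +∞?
Evaluate the dominant behaviour as x → +∞; each term tends to a finite value or vanishes.
Limit = 2.

Final answer: 2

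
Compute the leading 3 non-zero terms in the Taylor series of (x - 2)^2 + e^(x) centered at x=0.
3·x^2/2 - 3·x + 5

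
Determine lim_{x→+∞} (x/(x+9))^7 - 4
As x → +∞: x/(x+9) = 1/(1 + 9/x) → 1, and the 7th power of a limit-1 base also → 1; with the additive constant, 1 - 4 = -3.
Limit = -3.

Final answer: -3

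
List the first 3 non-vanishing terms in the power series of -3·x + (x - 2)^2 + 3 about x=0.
x^2 - 7·x + 7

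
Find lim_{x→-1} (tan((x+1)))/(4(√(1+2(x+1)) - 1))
Both numerator and denominator → 0 as x → -1; this is a 0/0 indeterminate form.
Expand each to leading order near x = -1: numerator ~ (x + 1), denominator ~ 4·(x + 1).
The limit of the ratio is 1/4.

Final answer: 1/4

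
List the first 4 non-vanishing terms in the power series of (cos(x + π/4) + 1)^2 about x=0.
x^3·(√(2)/2 + 1)^2·(√(2)/(6·(√(2)/2 + 1)) + 1/(2·(√(2)/2 + 1)^2)) + x^2·(√(2)/2 + 1)^2·(-√(2)/(2·(√(2)/2 + 1)) + 1/(2·(√(2)/2 + 1)^2)) - √(2)·x·(√(2)/2 + 1) + (√(2)/2 + 1)^2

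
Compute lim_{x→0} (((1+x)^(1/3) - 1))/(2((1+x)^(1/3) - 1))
Both numerator and denominator → 0 as x → 0; this is a 0/0 indeterminate form.
Expand each to leading order near x = 0: numerator ~ x/3, denominator ~ 2·x/3.
The limit of the ratio is 1/2.

Final answer: 1/2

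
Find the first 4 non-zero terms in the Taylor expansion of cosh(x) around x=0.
x^6/720 + x^4/24 + x^2/2 + 1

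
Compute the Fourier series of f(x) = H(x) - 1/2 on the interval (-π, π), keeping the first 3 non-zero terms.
2·sin(x)/π + 2·sin(3·x)/(3·π) + 2·sin(5·x)/(5·π)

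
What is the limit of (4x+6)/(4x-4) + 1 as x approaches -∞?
Evaluate the dominant behaviour as x → -∞; each term tends to a finite value or vanishes.
Limit = 2.

Final answer: 2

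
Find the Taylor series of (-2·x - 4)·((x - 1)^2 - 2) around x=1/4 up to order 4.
207/32 + 77·(x - 1/4)/8 - 3·(x - 1/4)^2/2 - 2·(x - 1/4)^3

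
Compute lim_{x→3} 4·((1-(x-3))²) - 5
Direct substitution at x = 3 gives -1.

Final answer: -1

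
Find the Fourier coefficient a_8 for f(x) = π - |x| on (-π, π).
a_8 = (1/π) ∫_{-π}^{π} f(x)·cos(8x) dx.
Evaluate the integral (use parity and integration by parts as needed): a_8 = 0.

Final answer: 0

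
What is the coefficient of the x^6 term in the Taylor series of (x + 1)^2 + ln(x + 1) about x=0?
Expand to order 6: (x + 1)^2 + ln(x + 1) = -x^6/6 + x^5/5 - x^4/4 + x^3/3 + x^2/2 + 3·x + 1 + O(x^7).
The coefficient of x^6 is -1/6.

Final answer: -1/6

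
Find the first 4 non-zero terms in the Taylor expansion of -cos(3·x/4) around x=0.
81·x^6/327680 - 27·x^4/2048 + 9·x^2/32 - 1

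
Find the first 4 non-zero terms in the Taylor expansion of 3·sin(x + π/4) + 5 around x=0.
-√(2)·x^3/4 - 3·√(2)·x^2/4 + 3·√(2)·x/2 + 3·√(2)/2 + 5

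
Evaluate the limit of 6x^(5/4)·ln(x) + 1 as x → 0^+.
The product is a 0·∞ indeterminate form at x → 0⁺.
Rewrite the product as 6·ln(x) / x^(-5/4) and apply L'Hôpital, or use the standard hierarchy x^(-5/4) ≫ |ln x| as x → 0⁺.
The indeterminate product → 0, so the limit = 1.

Final answer: 1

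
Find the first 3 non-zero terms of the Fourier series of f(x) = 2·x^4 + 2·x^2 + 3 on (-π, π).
(88 - 16·π^2)·cos(x) + (-4 + 4·π^2)·cos(2·x) + 3 + 2·π^2/3 + 2·π^4/5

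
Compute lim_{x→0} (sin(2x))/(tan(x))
Both numerator and denominator → 0 as x → 0; this is a 0/0 indeterminate form.
Expand each to leading order near x = 0: numerator ~ 2·x, denominator ~ x.
The limit of the ratio is 2.

Final answer: 2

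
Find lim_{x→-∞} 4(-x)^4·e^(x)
This is a 0·∞ indeterminate form at x → -∞.
Rewrite the product as 4(-x)^4 / e^(-x) (an ∞/∞ form) and apply L'Hôpital, or use the standard hierarchy e^(|x|) ≫ |(-x)^4| as x → -∞.
The indeterminate product → 0, so the limit = 0.

Final answer: 0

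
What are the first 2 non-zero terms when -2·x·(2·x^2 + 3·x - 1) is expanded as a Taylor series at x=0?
-6·x^2 + 2·x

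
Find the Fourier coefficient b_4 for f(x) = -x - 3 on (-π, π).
b_4 = (1/π) ∫_{-π}^{π} f(x)·sin(4x) dx.
Evaluate the integral (use parity and integration by parts as needed): b_4 = 1/2.

Final answer: 1/2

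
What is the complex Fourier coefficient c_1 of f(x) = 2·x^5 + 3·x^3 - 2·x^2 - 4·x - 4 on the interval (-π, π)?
Compute the real Fourier coefficients first: a_1 = 8, b_1 = -74·π^2 + 4·π^4 + 436.
Then c_1 = (a_1 − i·b_1)/2 = 4 - 218·i - 2·i·π^4 + 37·i·π^2.

Final answer: 4 - 218·i - 2·i·π^4 + 37·i·π^2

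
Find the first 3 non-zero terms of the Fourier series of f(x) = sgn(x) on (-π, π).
4·sin(x)/π + 4·sin(3·x)/(3·π) + 4·sin(5·x)/(5·π)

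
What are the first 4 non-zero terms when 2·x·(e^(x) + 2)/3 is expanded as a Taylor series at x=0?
x^4/9 + x^3/3 + 2·x^2/3 + 2·x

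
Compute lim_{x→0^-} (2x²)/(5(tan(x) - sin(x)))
Both numerator and denominator → 0 as x → 0^-; this is a 0/0 indeterminate form.
Expand each to leading order near x = 0: numerator ~ 2·x^2, denominator ~ 5·x^3/2.
The limit of the ratio is -∞.

Final answer: -∞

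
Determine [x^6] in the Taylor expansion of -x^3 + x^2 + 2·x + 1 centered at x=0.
Expand to order 6: -x^3 + x^2 + 2·x + 1 = -x^3 + x^2 + 2·x + 1 + O(x^7).
The coefficient of x^6 is 0.

Final answer: 0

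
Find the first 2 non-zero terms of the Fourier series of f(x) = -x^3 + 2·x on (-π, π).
(16 - 2·π^2)·sin(x) + (-7/2 + π^2)·sin(2·x)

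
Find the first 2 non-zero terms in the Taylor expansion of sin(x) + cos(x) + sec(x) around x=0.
x + 2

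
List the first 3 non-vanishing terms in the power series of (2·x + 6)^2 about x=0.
4·x^2 + 24·x + 36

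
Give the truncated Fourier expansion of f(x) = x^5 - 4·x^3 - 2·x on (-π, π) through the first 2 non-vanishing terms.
(-48·π^2 + 2·π^4 + 284)·sin(x) + (-π^4 - 23/2 + 9·π^2)·sin(2·x)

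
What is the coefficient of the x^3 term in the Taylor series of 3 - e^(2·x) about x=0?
Expand to order 3: 3 - e^(2·x) = -4·x^3/3 - 2·x^2 - 2·x + 2 + O(x^4).
The coefficient of x^3 is -4/3.

Final answer: -4/3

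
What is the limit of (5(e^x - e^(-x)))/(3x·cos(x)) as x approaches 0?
Both numerator and denominator → 0 as x → 0; this is a 0/0 indeterminate form.
Expand each to leading order near x = 0: numerator ~ 10·x, denominator ~ 3·x.
The limit of the ratio is 10/3.

Final answer: 10/3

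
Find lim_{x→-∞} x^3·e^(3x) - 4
The product is a 0·∞ indeterminate form at x → -∞.
Rewrite the product as x^3 / e^(-3x) (an ∞/∞ form) and apply L'Hôpital, or use the standard hierarchy e^(3|x|) ≫ |x^3| as x → -∞.
The indeterminate product → 0, so the limit = -4.

Final answer: -4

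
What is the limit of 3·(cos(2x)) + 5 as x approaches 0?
Direct substitution at x = 0 gives 8.

Final answer: 8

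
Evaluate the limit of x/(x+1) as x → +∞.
Evaluate the dominant behaviour as x → +∞; each term tends to a finite value or vanishes.
Limit = 1.

Final answer: 1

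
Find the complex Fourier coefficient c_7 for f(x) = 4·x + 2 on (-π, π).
Compute the real Fourier coefficients first: a_7 = 0, b_7 = 8/7.
Then c_7 = (a_7 − i·b_7)/2 = -4·i/7.

Final answer: -4·i/7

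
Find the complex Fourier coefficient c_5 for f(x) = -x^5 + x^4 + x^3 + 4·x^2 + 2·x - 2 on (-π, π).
Compute the real Fourier coefficients first: a_5 = -8·π^2/25 - 352/625, b_5 = -2·π^4/5 + 392/625 + 18·π^2/25.
Then c_5 = (a_5 − i·b_5)/2 = -4·π^2/25 - 176/625 - 9·i·π^2/25 - 196·i/625 + i·π^4/5.

Final answer: -4·π^2/25 - 176/625 - 9·i·π^2/25 - 196·i/625 + i·π^4/5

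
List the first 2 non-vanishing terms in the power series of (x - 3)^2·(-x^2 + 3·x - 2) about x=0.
39·x - 18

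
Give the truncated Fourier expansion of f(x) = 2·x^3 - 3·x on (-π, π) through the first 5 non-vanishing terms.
(-30 + 4·π^2)·sin(x) + (6 - 2·π^2)·sin(2·x) + (-26/9 + 4·π^2/3)·sin(3·x) + (15/8 - π^2)·sin(4·x) + (-174/125 + 4·π^2/5)·sin(5·x)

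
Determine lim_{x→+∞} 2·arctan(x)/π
Evaluate the dominant behaviour as x → +∞; each term tends to a finite value or vanishes.
Limit = 1.

Final answer: 1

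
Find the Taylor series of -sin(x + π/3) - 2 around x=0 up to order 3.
x^3/12 + √(3)·x^2/4 - x/2 - 2 - √(3)/2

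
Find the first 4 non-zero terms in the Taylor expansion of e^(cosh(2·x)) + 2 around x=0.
124·e·x^6/45 + 8·e·x^4/3 + 2·e·x^2 + 2 + e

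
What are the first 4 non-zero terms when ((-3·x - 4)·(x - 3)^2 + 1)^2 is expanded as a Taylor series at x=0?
126·x^3 - 971·x^2 + 210·x + 1225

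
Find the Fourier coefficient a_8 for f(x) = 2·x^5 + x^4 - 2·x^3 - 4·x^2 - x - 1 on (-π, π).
a_8 = (1/π) ∫_{-π}^{π} f(x)·cos(8x) dx.
Evaluate the integral (use parity and integration by parts as needed): a_8 = -67/256 + π^2/8.

Final answer: -67/256 + π^2/8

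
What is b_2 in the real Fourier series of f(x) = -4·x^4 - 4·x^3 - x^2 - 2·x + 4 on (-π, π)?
b_2 = (1/π) ∫_{-π}^{π} f(x)·sin(2x) dx.
Evaluate the integral (use parity and integration by parts as needed): b_2 = -4 + 4·π^2.

Final answer: -4 + 4·π^2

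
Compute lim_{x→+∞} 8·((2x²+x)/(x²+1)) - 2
Evaluate the dominant behaviour as x → +∞; each term tends to a finite value or vanishes.
Limit = 14.

Final answer: 14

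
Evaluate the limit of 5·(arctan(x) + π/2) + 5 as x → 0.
Direct substitution at x = 0 gives 5 + 5·π/2.

Final answer: 5 + 5·π/2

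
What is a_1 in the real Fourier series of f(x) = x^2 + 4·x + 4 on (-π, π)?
a_1 = (1/π) ∫_{-π}^{π} f(x)·cos(1x) dx.
Evaluate the integral (use parity and integration by parts as needed): a_1 = -4.

Final answer: -4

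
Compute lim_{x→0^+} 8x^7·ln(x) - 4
The product is a 0·∞ indeterminate form at x → 0⁺.
Rewrite the product as 8·ln(x) / x^(-7) and apply L'Hôpital, or use the standard hierarchy x^(-7) ≫ |ln x| as x → 0⁺.
The indeterminate product → 0, so the limit = -4.

Final answer: -4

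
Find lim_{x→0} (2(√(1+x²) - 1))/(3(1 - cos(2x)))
Both numerator and denominator → 0 as x → 0; this is a 0/0 indeterminate form.
Expand each to leading order near x = 0: numerator ~ x^2, denominator ~ 6·x^2.
The limit of the ratio is 1/6.

Final answer: 1/6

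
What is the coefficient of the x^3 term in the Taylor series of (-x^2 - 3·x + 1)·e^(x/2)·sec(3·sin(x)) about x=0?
Expand to order 3: (-x^2 - 3·x + 1)·e^(x/2)·sec(3·sin(x)) = -581·x^3/48 + 17·x^2/8 - 5·x/2 + 1 + O(x^4).
The coefficient of x^3 is -581/48.

Final answer: -581/48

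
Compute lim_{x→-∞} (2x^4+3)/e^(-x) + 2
The quotient is an ∞/∞ indeterminate form as x → -∞.
Compare growth rates of the dominant terms (exponentials ≫ polynomials ≫ logarithms), or apply L'Hôpital's rule; the quotient → 0.
Adding the constant: 0 + 2 = 2. Limit = 2.

Final answer: 2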